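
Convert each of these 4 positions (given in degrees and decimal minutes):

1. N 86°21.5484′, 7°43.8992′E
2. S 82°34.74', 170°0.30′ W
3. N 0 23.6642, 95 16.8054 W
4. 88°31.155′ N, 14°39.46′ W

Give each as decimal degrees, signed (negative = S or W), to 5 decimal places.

1. 86.35914, 7.73165
2. -82.57900, -170.00500
3. 0.39440, -95.28009
4. 88.51925, -14.65767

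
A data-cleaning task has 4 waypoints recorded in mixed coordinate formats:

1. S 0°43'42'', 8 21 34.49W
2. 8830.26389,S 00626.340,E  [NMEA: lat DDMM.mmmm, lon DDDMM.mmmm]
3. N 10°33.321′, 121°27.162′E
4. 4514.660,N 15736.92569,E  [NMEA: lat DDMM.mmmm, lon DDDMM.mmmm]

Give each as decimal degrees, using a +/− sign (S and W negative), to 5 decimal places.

1. -0.72833, -8.35958
2. -88.50440, 6.43900
3. 10.55535, 121.45270
4. 45.24433, 157.61543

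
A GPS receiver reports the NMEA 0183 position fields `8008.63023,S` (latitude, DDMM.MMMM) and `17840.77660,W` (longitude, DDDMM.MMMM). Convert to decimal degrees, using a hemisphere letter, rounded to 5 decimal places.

80.14384° S, 178.67961° W

Latitude: split at 2 digits → 80° and 8.63023′; 80 + 8.63023/60 = 80.143837
Lon: degrees = first 3 digits = 178, minutes = 40.7766; 178 + 40.7766/60 = 178.679610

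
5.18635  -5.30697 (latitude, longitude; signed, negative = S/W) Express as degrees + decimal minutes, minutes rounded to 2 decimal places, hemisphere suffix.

5° 11.18′ N, 5° 18.42′ W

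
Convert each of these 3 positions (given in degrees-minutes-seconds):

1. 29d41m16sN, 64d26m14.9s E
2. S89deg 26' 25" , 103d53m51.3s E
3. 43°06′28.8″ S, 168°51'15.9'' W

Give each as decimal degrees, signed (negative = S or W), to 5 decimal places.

1. 29.68778, 64.43747
2. -89.44028, 103.89758
3. -43.10800, -168.85442

Point 1:
  Lat: 29° + 41/60 + 16/3600 = 29 + 0.683333 + 0.004444 = 29.687778
  N → positive
  Lon: 64 + 26/60 + 14.9/3600 = 64.437472
  E → positive
Point 2:
  Latitude: 89 + 26/60 + 25/3600 = 89.440278
  S → negative
  Longitude: 103° + 53/60 + 51.3/3600 = 103 + 0.883333 + 0.014250 = 103.897583
  E → positive
Point 3:
  Lat: 6′ + 28.8″ = 6.48000′; 43 + 6.48000/60 = 43.108000
  S ⇒ negate
  λ: 168° + 51/60 + 15.9/3600 = 168 + 0.850000 + 0.004417 = 168.854417
  hemisphere W, so the sign is −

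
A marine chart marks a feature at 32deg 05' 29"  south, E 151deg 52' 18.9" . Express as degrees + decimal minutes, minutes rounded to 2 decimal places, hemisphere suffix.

32° 5.48′ S, 151° 52.32′ E

Latitude: seconds/60 = 0.48333; minutes = 5 + 0.48333 = 5.4833
λ: seconds/60 = 0.31500; minutes = 52 + 0.31500 = 52.3150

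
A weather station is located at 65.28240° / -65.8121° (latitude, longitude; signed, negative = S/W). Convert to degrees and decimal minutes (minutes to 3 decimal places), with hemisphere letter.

Lat: 65° + 0.282400 × 60 = 65° 16.94400′
Longitude is negative → W; |value| = 65.812100
λ: 65° + 0.812100 × 60 = 65° 48.72600′

65° 16.944′ N, 65° 48.726′ W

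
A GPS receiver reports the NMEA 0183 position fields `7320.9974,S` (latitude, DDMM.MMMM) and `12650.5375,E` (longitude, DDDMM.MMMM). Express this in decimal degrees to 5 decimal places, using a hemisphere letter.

73.34996° S, 126.84229° E

Lat: degrees = first 2 digits = 73, minutes = 20.9974; 73 + 20.9974/60 = 73.349957
λ: split at 3 digits → 126° and 50.5375′; 126 + 50.5375/60 = 126.842292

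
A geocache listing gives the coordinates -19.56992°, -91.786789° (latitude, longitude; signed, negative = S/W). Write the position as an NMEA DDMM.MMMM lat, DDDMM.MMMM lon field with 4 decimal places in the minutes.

1934.1952,S / 09147.2073,W

Latitude is negative → S; |value| = 19.569920
φ: 19° + 0.569920 × 60 = 19° 34.195200′
Longitude is negative → W; |value| = 91.786789
λ: 91° + 0.786789 × 60 = 91° 47.207340′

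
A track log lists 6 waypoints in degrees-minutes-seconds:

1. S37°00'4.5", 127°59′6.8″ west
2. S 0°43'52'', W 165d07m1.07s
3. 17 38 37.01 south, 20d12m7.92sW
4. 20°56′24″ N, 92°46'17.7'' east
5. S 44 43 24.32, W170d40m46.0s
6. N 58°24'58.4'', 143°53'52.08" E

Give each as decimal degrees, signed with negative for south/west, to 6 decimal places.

1. -37.001250, -127.985222
2. -0.731111, -165.116964
3. -17.643614, -20.202200
4. 20.940000, 92.771583
5. -44.723422, -170.679444
6. 58.416222, 143.897800

Point 1:
  Lat: 0′ + 4.5″ = 0.07500′; 37 + 0.07500/60 = 37.0012500
  hemisphere S, so the sign is −
  λ: 127 + 59/60 + 6.8/3600 = 127.9852222
  W ⇒ negate
Point 2:
  Lat: 0 + 43/60 + 52/3600 = 0.7311111
  S ⇒ negate
  Lon: 165 + 7/60 + 1.07/3600 = 165.1169639
  W → negative
Point 3:
  φ: 17° + 38/60 + 37.01/3600 = 17 + 0.633333 + 0.010281 = 17.6436139
  S → negative
  Lon: 20° + 12/60 + 7.92/3600 = 20 + 0.200000 + 0.002200 = 20.2022000
  hemisphere W, so the sign is −
Point 4:
  φ: 56′ + 24″ = 56.40000′; 20 + 56.40000/60 = 20.9400000
  N → positive
  λ: 92 + 46/60 + 17.7/3600 = 92.7715833
  E ⇒ keep positive
Point 5:
  Lat: 44° + 43/60 + 24.32/3600 = 44 + 0.716667 + 0.006756 = 44.7234222
  hemisphere S, so the sign is −
  Lon: 170 + 40/60 + 46/3600 = 170.6794444
  hemisphere W, so the sign is −
Point 6:
  φ: 24′ + 58.4″ = 24.97333′; 58 + 24.97333/60 = 58.4162222
  N → positive
  λ: 143° + 53/60 + 52.08/3600 = 143 + 0.883333 + 0.014467 = 143.8978000
  E → positive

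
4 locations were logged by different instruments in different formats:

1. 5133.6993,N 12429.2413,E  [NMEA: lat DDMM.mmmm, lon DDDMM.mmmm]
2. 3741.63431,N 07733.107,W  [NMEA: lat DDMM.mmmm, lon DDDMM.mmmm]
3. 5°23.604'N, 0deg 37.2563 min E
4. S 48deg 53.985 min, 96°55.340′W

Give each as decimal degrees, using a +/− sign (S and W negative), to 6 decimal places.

1. 51.561655, 124.487355
2. 37.693905, -77.551783
3. 5.393400, 0.620938
4. -48.899750, -96.922333

Point 1:
  Lat: degrees = first 2 digits = 51, minutes = 33.6993; 51 + 33.6993/60 = 51.5616550
  N ⇒ keep positive
  Longitude: split at 3 digits → 124° and 29.2413′; 124 + 29.2413/60 = 124.4873550
  E → positive
Point 2:
  Latitude: split at 2 digits → 37° and 41.63431′; 37 + 41.63431/60 = 37.6939052
  N ⇒ keep positive
  Longitude: degrees = first 3 digits = 77, minutes = 33.107; 77 + 33.107/60 = 77.5517833
  W ⇒ negate
Point 3:
  Lat: 5 + 23.604/60 = 5.3934000
  N → positive
  Longitude: 0 + 37.2563/60 = 0.6209383
  E ⇒ keep positive
Point 4:
  Lat: 53.985′ = 0.899750°; total 48.8997500
  hemisphere S, so the sign is −
  Lon: 55.34′ = 0.922333°; total 96.9223333
  W → negative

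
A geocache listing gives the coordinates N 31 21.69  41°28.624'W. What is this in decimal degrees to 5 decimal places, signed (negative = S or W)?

31.36150, -41.47707

Latitude: 21.69′ = 0.361500°; total 31.361500
N ⇒ keep positive
Lon: 28.624′ = 0.477067°; total 41.477067
W → negative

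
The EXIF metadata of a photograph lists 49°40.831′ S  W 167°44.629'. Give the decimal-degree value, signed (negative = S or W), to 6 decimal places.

Lat: 49 + 40.831/60 = 49.6805167
S ⇒ negate
Longitude: 167 + 44.629/60 = 167.7438167
W → negative

-49.680517, -167.743817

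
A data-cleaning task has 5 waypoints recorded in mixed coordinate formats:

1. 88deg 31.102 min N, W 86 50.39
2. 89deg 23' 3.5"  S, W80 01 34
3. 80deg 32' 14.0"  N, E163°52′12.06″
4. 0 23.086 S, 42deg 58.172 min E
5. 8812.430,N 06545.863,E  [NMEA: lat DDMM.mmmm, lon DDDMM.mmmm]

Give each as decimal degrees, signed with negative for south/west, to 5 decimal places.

Point 1:
  Latitude: 88 + 31.102/60 = 88.518367
  N → positive
  Longitude: 86 + 50.39/60 = 86.839833
  W → negative
Point 2:
  Lat: 89 + 23/60 + 3.5/3600 = 89.384306
  S → negative
  Lon: 1′ + 34″ = 1.56667′; 80 + 1.56667/60 = 80.026111
  W ⇒ negate
Point 3:
  Latitude: 32′ + 14″ = 32.23333′; 80 + 32.23333/60 = 80.537222
  N ⇒ keep positive
  Lon: 52′ + 12.06″ = 52.20100′; 163 + 52.20100/60 = 163.870017
  E ⇒ keep positive
Point 4:
  Latitude: 0 + 23.086/60 = 0.384767
  hemisphere S, so the sign is −
  Lon: 58.172′ = 0.969533°; total 42.969533
  E → positive
Point 5:
  φ: split at 2 digits → 88° and 12.43′; 88 + 12.43/60 = 88.207167
  N ⇒ keep positive
  Lon: degrees = first 3 digits = 65, minutes = 45.863; 65 + 45.863/60 = 65.764383
  E → positive

1. 88.51837, -86.83983
2. -89.38431, -80.02611
3. 80.53722, 163.87002
4. -0.38477, 42.96953
5. 88.20717, 65.76438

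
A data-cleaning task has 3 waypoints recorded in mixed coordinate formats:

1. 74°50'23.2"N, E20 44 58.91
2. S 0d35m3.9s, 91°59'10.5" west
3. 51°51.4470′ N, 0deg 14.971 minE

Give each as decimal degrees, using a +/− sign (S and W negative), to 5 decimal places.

1. 74.83978, 20.74970
2. -0.58442, -91.98625
3. 51.85745, 0.24952

Point 1:
  φ: 50′ + 23.2″ = 50.38667′; 74 + 50.38667/60 = 74.839778
  N ⇒ keep positive
  Longitude: 20 + 44/60 + 58.91/3600 = 20.749697
  E → positive
Point 2:
  Lat: 35′ + 3.9″ = 35.06500′; 0 + 35.06500/60 = 0.584417
  S ⇒ negate
  λ: 91 + 59/60 + 10.5/3600 = 91.986250
  W ⇒ negate
Point 3:
  Lat: 51 + 51.447/60 = 51.857450
  N → positive
  λ: 0 + 14.971/60 = 0.249517
  E → positive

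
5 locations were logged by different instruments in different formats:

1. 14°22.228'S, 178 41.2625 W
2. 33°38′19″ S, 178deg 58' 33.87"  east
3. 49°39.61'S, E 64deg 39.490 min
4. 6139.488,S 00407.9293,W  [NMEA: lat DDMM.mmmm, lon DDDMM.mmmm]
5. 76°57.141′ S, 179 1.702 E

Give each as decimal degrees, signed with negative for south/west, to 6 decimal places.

1. -14.370467, -178.687708
2. -33.638611, 178.976075
3. -49.660167, 64.658167
4. -61.658133, -4.132155
5. -76.952350, 179.028367

Point 1:
  Latitude: 22.228′ = 0.370467°; total 14.3704667
  S → negative
  Longitude: 178 + 41.2625/60 = 178.6877083
  W → negative
Point 2:
  φ: 38′ + 19″ = 38.31667′; 33 + 38.31667/60 = 33.6386111
  hemisphere S, so the sign is −
  Longitude: 178° + 58/60 + 33.87/3600 = 178 + 0.966667 + 0.009408 = 178.9760750
  E ⇒ keep positive
Point 3:
  φ: 39.61′ = 0.660167°; total 49.6601667
  S → negative
  Longitude: 64 + 39.49/60 = 64.6581667
  E ⇒ keep positive
Point 4:
  φ: degrees = first 2 digits = 61, minutes = 39.488; 61 + 39.488/60 = 61.6581333
  hemisphere S, so the sign is −
  λ: degrees = first 3 digits = 4, minutes = 7.9293; 4 + 7.9293/60 = 4.1321550
  W ⇒ negate
Point 5:
  Lat: 57.141′ = 0.952350°; total 76.9523500
  S → negative
  Longitude: 1.702′ = 0.028367°; total 179.0283667
  E ⇒ keep positive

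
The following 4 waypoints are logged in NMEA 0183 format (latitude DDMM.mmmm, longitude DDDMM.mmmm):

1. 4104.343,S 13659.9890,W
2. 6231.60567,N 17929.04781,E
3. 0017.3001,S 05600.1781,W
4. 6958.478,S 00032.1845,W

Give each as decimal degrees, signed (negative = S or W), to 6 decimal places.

1. -41.072383, -136.999817
2. 62.526761, 179.484130
3. -0.288335, -56.002968
4. -69.974633, -0.536408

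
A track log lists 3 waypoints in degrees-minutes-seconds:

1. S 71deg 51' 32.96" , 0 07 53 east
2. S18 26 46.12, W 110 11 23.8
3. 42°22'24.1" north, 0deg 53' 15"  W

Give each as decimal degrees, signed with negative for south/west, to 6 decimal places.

1. -71.859156, 0.131389
2. -18.446144, -110.189944
3. 42.373361, -0.887500

Point 1:
  Latitude: 71 + 51/60 + 32.96/3600 = 71.8591556
  S → negative
  Lon: 0 + 7/60 + 53/3600 = 0.1313889
  E → positive
Point 2:
  Latitude: 26′ + 46.12″ = 26.76867′; 18 + 26.76867/60 = 18.4461444
  S → negative
  Lon: 110° + 11/60 + 23.8/3600 = 110 + 0.183333 + 0.006611 = 110.1899444
  W → negative
Point 3:
  Latitude: 42 + 22/60 + 24.1/3600 = 42.3733611
  N ⇒ keep positive
  Longitude: 0 + 53/60 + 15/3600 = 0.8875000
  hemisphere W, so the sign is −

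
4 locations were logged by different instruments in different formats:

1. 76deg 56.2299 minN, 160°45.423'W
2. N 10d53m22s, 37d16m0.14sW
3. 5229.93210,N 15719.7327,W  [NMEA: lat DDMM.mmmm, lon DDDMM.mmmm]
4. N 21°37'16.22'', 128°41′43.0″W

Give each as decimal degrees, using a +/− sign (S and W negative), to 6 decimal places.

1. 76.937165, -160.757050
2. 10.889444, -37.266706
3. 52.498868, -157.328878
4. 21.621172, -128.695278

Point 1:
  Latitude: 76 + 56.2299/60 = 76.9371650
  N ⇒ keep positive
  Lon: 45.423′ = 0.757050°; total 160.7570500
  W ⇒ negate
Point 2:
  φ: 53′ + 22″ = 53.36667′; 10 + 53.36667/60 = 10.8894444
  N ⇒ keep positive
  Lon: 16′ + 0.14″ = 16.00233′; 37 + 16.00233/60 = 37.2667056
  hemisphere W, so the sign is −
Point 3:
  Lat: split at 2 digits → 52° and 29.9321′; 52 + 29.9321/60 = 52.4988683
  N ⇒ keep positive
  Lon: split at 3 digits → 157° and 19.7327′; 157 + 19.7327/60 = 157.3288783
  W ⇒ negate
Point 4:
  φ: 37′ + 16.22″ = 37.27033′; 21 + 37.27033/60 = 21.6211722
  N → positive
  λ: 128° + 41/60 + 43/3600 = 128 + 0.683333 + 0.011944 = 128.6952778
  hemisphere W, so the sign is −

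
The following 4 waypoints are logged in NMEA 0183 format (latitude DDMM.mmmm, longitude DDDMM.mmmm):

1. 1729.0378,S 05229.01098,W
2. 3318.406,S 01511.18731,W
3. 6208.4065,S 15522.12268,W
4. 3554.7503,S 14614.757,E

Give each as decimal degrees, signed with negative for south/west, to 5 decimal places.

1. -17.48396, -52.48352
2. -33.30677, -15.18646
3. -62.14011, -155.36871
4. -35.91251, 146.24595

Point 1:
  Latitude: degrees = first 2 digits = 17, minutes = 29.0378; 17 + 29.0378/60 = 17.483963
  S → negative
  Lon: degrees = first 3 digits = 52, minutes = 29.01098; 52 + 29.01098/60 = 52.483516
  W ⇒ negate
Point 2:
  Latitude: degrees = first 2 digits = 33, minutes = 18.406; 33 + 18.406/60 = 33.306767
  S → negative
  λ: split at 3 digits → 015° and 11.18731′; 15 + 11.18731/60 = 15.186455
  W → negative
Point 3:
  φ: split at 2 digits → 62° and 8.4065′; 62 + 8.4065/60 = 62.140108
  S → negative
  Longitude: degrees = first 3 digits = 155, minutes = 22.12268; 155 + 22.12268/60 = 155.368711
  W → negative
Point 4:
  Latitude: degrees = first 2 digits = 35, minutes = 54.7503; 35 + 54.7503/60 = 35.912505
  hemisphere S, so the sign is −
  Lon: degrees = first 3 digits = 146, minutes = 14.757; 146 + 14.757/60 = 146.245950
  E → positive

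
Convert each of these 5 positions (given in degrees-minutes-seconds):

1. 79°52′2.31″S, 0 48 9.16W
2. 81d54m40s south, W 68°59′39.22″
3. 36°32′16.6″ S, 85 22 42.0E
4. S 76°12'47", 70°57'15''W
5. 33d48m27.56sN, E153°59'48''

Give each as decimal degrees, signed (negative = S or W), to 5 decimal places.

1. -79.86731, -0.80254
2. -81.91111, -68.99423
3. -36.53794, 85.37833
4. -76.21306, -70.95417
5. 33.80766, 153.99667

Point 1:
  φ: 79° + 52/60 + 2.31/3600 = 79 + 0.866667 + 0.000642 = 79.867308
  S → negative
  Lon: 0° + 48/60 + 9.16/3600 = 0 + 0.800000 + 0.002544 = 0.802544
  W ⇒ negate
Point 2:
  Latitude: 54′ + 40″ = 54.66667′; 81 + 54.66667/60 = 81.911111
  hemisphere S, so the sign is −
  λ: 68° + 59/60 + 39.22/3600 = 68 + 0.983333 + 0.010894 = 68.994228
  hemisphere W, so the sign is −
Point 3:
  φ: 36 + 32/60 + 16.6/3600 = 36.537944
  S → negative
  Longitude: 85 + 22/60 + 42/3600 = 85.378333
  E → positive
Point 4:
  Latitude: 12′ + 47″ = 12.78333′; 76 + 12.78333/60 = 76.213056
  hemisphere S, so the sign is −
  Longitude: 70 + 57/60 + 15/3600 = 70.954167
  W ⇒ negate
Point 5:
  Latitude: 48′ + 27.56″ = 48.45933′; 33 + 48.45933/60 = 33.807656
  N → positive
  Lon: 59′ + 48″ = 59.80000′; 153 + 59.80000/60 = 153.996667
  E ⇒ keep positive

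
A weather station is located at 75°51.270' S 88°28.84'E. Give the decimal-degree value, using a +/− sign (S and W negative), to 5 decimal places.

φ: 51.27′ = 0.854500°; total 75.854500
hemisphere S, so the sign is −
Lon: 28.84′ = 0.480667°; total 88.480667
E → positive

-75.85450, 88.48067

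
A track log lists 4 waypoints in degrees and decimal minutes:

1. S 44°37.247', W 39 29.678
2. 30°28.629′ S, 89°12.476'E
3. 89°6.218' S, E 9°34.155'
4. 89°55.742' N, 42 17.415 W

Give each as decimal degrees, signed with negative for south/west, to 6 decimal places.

Point 1:
  Lat: 44 + 37.247/60 = 44.6207833
  S ⇒ negate
  Longitude: 29.678′ = 0.494633°; total 39.4946333
  W → negative
Point 2:
  φ: 30 + 28.629/60 = 30.4771500
  hemisphere S, so the sign is −
  Longitude: 89 + 12.476/60 = 89.2079333
  E → positive
Point 3:
  φ: 89 + 6.218/60 = 89.1036333
  S → negative
  Lon: 34.155′ = 0.569250°; total 9.5692500
  E ⇒ keep positive
Point 4:
  Latitude: 89 + 55.742/60 = 89.9290333
  N ⇒ keep positive
  Lon: 42 + 17.415/60 = 42.2902500
  W ⇒ negate

1. -44.620783, -39.494633
2. -30.477150, 89.207933
3. -89.103633, 9.569250
4. 89.929033, -42.290250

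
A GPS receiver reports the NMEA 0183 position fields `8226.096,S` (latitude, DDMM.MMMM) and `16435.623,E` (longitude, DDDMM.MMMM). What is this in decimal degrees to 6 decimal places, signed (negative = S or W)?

-82.434933, 164.593717

Latitude: split at 2 digits → 82° and 26.096′; 82 + 26.096/60 = 82.4349333
hemisphere S, so the sign is −
Longitude: split at 3 digits → 164° and 35.623′; 164 + 35.623/60 = 164.5937167
E ⇒ keep positive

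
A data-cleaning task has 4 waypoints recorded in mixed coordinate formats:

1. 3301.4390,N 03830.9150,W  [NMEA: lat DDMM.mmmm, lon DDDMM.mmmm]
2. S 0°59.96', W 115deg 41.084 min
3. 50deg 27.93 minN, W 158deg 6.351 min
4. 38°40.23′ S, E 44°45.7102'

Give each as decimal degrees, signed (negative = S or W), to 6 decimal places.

1. 33.023983, -38.515250
2. -0.999333, -115.684733
3. 50.465500, -158.105850
4. -38.670500, 44.761837

Point 1:
  φ: split at 2 digits → 33° and 1.439′; 33 + 1.439/60 = 33.0239833
  N → positive
  λ: degrees = first 3 digits = 38, minutes = 30.915; 38 + 30.915/60 = 38.5152500
  hemisphere W, so the sign is −
Point 2:
  Latitude: 0 + 59.96/60 = 0.9993333
  S ⇒ negate
  Lon: 41.084′ = 0.684733°; total 115.6847333
  hemisphere W, so the sign is −
Point 3:
  Latitude: 27.93′ = 0.465500°; total 50.4655000
  N ⇒ keep positive
  λ: 6.351′ = 0.105850°; total 158.1058500
  hemisphere W, so the sign is −
Point 4:
  φ: 38 + 40.23/60 = 38.6705000
  hemisphere S, so the sign is −
  Lon: 44 + 45.7102/60 = 44.7618367
  E → positive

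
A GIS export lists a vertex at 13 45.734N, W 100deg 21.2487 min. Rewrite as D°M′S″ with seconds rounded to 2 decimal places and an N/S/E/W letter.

Lat: 45.73400′ → 45′ and 0.73400 × 60 = 44.0400″
Longitude: fractional minutes 0.24870 × 60 = 14.9220″

13°45′44.04″ N, 100°21′14.92″ W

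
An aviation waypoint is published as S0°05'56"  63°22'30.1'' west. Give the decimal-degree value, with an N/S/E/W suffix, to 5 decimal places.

0.09889° S, 63.37503° W

Lat: 0° + 5/60 + 56/3600 = 0 + 0.083333 + 0.015556 = 0.098889
Lon: 63 + 22/60 + 30.1/3600 = 63.375028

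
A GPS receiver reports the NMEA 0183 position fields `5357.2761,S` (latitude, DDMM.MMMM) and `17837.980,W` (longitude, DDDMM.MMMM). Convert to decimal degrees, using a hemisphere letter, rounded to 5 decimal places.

Latitude: degrees = first 2 digits = 53, minutes = 57.2761; 53 + 57.2761/60 = 53.954602
λ: degrees = first 3 digits = 178, minutes = 37.98; 178 + 37.98/60 = 178.633000

53.95460° S, 178.63300° W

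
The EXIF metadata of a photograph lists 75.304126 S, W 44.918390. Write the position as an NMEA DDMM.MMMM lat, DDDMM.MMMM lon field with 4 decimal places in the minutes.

7518.2476,S / 04455.1034,W

Latitude: minutes = (75.304126 − 75) × 60 = 18.247560
λ: 44° + 0.918390 × 60 = 44° 55.103400′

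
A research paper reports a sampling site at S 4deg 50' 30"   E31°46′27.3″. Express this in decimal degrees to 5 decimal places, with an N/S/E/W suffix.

Lat: 50′ + 30″ = 50.50000′; 4 + 50.50000/60 = 4.841667
Longitude: 31° + 46/60 + 27.3/3600 = 31 + 0.766667 + 0.007583 = 31.774250

4.84167° S, 31.77425° E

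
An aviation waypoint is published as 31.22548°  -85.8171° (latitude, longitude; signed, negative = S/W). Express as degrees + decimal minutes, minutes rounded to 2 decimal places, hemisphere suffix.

φ: 31° + 0.225480 × 60 = 31° 13.5288′
Longitude is negative → W; |value| = 85.817100
λ: minutes = (85.817100 − 85) × 60 = 49.0260

31° 13.53′ N, 85° 49.03′ W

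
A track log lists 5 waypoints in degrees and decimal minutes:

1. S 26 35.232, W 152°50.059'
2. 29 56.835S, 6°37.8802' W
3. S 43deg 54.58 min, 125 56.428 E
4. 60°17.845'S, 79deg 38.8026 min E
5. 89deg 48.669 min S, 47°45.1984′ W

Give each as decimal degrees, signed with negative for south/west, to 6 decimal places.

Point 1:
  φ: 26 + 35.232/60 = 26.5872000
  hemisphere S, so the sign is −
  Longitude: 152 + 50.059/60 = 152.8343167
  W → negative
Point 2:
  Lat: 56.835′ = 0.947250°; total 29.9472500
  S → negative
  λ: 37.8802′ = 0.631337°; total 6.6313367
  W ⇒ negate
Point 3:
  φ: 43 + 54.58/60 = 43.9096667
  S → negative
  λ: 125 + 56.428/60 = 125.9404667
  E → positive
Point 4:
  φ: 60 + 17.845/60 = 60.2974167
  hemisphere S, so the sign is −
  Longitude: 38.8026′ = 0.646710°; total 79.6467100
  E → positive
Point 5:
  φ: 48.669′ = 0.811150°; total 89.8111500
  S → negative
  λ: 47 + 45.1984/60 = 47.7533067
  hemisphere W, so the sign is −

1. -26.587200, -152.834317
2. -29.947250, -6.631337
3. -43.909667, 125.940467
4. -60.297417, 79.646710
5. -89.811150, -47.753307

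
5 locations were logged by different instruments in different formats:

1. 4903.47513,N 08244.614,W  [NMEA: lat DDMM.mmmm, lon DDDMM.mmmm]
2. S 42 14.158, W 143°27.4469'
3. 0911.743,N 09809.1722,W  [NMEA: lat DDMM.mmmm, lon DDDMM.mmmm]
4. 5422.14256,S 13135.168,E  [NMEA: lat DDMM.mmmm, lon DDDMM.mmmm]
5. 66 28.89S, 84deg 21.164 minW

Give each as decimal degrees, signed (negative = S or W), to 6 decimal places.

Point 1:
  Latitude: split at 2 digits → 49° and 3.47513′; 49 + 3.47513/60 = 49.0579188
  N → positive
  Longitude: degrees = first 3 digits = 82, minutes = 44.614; 82 + 44.614/60 = 82.7435667
  W ⇒ negate
Point 2:
  Lat: 14.158′ = 0.235967°; total 42.2359667
  S ⇒ negate
  λ: 143 + 27.4469/60 = 143.4574483
  W ⇒ negate
Point 3:
  Lat: split at 2 digits → 09° and 11.743′; 9 + 11.743/60 = 9.1957167
  N ⇒ keep positive
  Lon: degrees = first 3 digits = 98, minutes = 9.1722; 98 + 9.1722/60 = 98.1528700
  hemisphere W, so the sign is −
Point 4:
  Latitude: degrees = first 2 digits = 54, minutes = 22.14256; 54 + 22.14256/60 = 54.3690427
  S → negative
  λ: degrees = first 3 digits = 131, minutes = 35.168; 131 + 35.168/60 = 131.5861333
  E ⇒ keep positive
Point 5:
  φ: 66 + 28.89/60 = 66.4815000
  S ⇒ negate
  λ: 21.164′ = 0.352733°; total 84.3527333
  W ⇒ negate

1. 49.057919, -82.743567
2. -42.235967, -143.457448
3. 9.195717, -98.152870
4. -54.369043, 131.586133
5. -66.481500, -84.352733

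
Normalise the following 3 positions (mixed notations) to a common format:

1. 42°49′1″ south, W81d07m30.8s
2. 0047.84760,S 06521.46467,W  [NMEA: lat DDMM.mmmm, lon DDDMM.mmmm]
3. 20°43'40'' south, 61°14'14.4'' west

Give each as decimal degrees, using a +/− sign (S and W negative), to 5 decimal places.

1. -42.81694, -81.12522
2. -0.79746, -65.35774
3. -20.72778, -61.23733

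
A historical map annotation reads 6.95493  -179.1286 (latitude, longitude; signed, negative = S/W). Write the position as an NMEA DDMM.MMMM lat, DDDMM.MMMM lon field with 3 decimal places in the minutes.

0657.296,N / 17907.716,W

φ: minutes = (6.954930 − 6) × 60 = 57.29580
Longitude is negative → W; |value| = 179.128600
Longitude: minutes = (179.128600 − 179) × 60 = 7.71600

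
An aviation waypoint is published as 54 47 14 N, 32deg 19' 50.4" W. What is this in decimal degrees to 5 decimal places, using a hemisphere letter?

54.78722° N, 32.33067° W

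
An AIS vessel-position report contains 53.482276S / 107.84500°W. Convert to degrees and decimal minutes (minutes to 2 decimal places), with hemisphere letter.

Latitude: fractional part 0.482276 → 28.9366 minutes
λ: fractional part 0.845000 → 50.7000 minutes

53° 28.94′ S, 107° 50.70′ W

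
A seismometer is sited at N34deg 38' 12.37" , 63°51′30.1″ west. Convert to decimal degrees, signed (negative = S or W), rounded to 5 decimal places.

34.63677, -63.85836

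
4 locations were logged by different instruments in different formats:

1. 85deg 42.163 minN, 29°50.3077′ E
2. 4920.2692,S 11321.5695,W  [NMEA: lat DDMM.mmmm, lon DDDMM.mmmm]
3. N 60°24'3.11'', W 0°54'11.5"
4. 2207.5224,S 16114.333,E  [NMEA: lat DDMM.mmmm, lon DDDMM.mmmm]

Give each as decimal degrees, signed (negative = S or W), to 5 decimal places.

1. 85.70272, 29.83846
2. -49.33782, -113.35949
3. 60.40086, -0.90319
4. -22.12537, 161.23888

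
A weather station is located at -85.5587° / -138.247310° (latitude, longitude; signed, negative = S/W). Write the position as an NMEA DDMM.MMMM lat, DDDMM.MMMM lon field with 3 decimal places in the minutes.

Latitude is negative → S; |value| = 85.558700
φ: 85° + 0.558700 × 60 = 85° 33.52200′
Longitude is negative → W; |value| = 138.247310
λ: fractional part 0.247310 → 14.83860 minutes

8533.522,S / 13814.839,W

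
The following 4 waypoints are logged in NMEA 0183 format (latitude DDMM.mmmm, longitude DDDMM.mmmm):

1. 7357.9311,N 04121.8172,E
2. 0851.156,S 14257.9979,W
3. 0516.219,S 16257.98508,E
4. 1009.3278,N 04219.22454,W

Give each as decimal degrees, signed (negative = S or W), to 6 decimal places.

Point 1:
  Lat: split at 2 digits → 73° and 57.9311′; 73 + 57.9311/60 = 73.9655183
  N ⇒ keep positive
  λ: degrees = first 3 digits = 41, minutes = 21.8172; 41 + 21.8172/60 = 41.3636200
  E → positive
Point 2:
  Lat: split at 2 digits → 08° and 51.156′; 8 + 51.156/60 = 8.8526000
  S ⇒ negate
  λ: degrees = first 3 digits = 142, minutes = 57.9979; 142 + 57.9979/60 = 142.9666317
  W ⇒ negate
Point 3:
  Lat: degrees = first 2 digits = 5, minutes = 16.219; 5 + 16.219/60 = 5.2703167
  hemisphere S, so the sign is −
  λ: split at 3 digits → 162° and 57.98508′; 162 + 57.98508/60 = 162.9664180
  E → positive
Point 4:
  Latitude: degrees = first 2 digits = 10, minutes = 9.3278; 10 + 9.3278/60 = 10.1554633
  N → positive
  Longitude: degrees = first 3 digits = 42, minutes = 19.22454; 42 + 19.22454/60 = 42.3204090
  W ⇒ negate

1. 73.965518, 41.363620
2. -8.852600, -142.966632
3. -5.270317, 162.966418
4. 10.155463, -42.320409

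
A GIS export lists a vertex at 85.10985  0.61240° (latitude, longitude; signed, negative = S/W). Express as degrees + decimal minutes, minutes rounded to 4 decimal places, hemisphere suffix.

85° 6.5910′ N, 0° 36.7440′ E

Latitude: fractional part 0.109850 → 6.591000 minutes
Longitude: minutes = (0.612400 − 0) × 60 = 36.744000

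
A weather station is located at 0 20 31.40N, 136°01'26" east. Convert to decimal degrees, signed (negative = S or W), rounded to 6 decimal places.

0.342056, 136.023889

Lat: 0 + 20/60 + 31.4/3600 = 0.3420556
N → positive
Longitude: 1′ + 26″ = 1.43333′; 136 + 1.43333/60 = 136.0238889
E → positive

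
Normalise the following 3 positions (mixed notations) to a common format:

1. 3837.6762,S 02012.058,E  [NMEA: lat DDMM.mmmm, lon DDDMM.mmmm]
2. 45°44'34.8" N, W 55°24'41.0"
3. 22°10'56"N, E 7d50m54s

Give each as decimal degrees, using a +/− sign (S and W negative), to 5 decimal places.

1. -38.62794, 20.20097
2. 45.74300, -55.41139
3. 22.18222, 7.84833

Point 1:
  Lat: degrees = first 2 digits = 38, minutes = 37.6762; 38 + 37.6762/60 = 38.627937
  S ⇒ negate
  λ: degrees = first 3 digits = 20, minutes = 12.058; 20 + 12.058/60 = 20.200967
  E ⇒ keep positive
Point 2:
  Latitude: 44′ + 34.8″ = 44.58000′; 45 + 44.58000/60 = 45.743000
  N ⇒ keep positive
  Lon: 55 + 24/60 + 41/3600 = 55.411389
  W ⇒ negate
Point 3:
  Latitude: 10′ + 56″ = 10.93333′; 22 + 10.93333/60 = 22.182222
  N → positive
  Lon: 7° + 50/60 + 54/3600 = 7 + 0.833333 + 0.015000 = 7.848333
  E ⇒ keep positive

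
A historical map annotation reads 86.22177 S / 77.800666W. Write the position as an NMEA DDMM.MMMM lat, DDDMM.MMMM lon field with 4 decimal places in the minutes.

Latitude: 86° + 0.221770 × 60 = 86° 13.306200′
Longitude: minutes = (77.800666 − 77) × 60 = 48.039960

8613.3062,S / 07748.0400,W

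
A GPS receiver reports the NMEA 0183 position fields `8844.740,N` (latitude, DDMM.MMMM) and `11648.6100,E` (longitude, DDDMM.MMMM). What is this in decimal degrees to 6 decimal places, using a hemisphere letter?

Latitude: degrees = first 2 digits = 88, minutes = 44.74; 88 + 44.74/60 = 88.7456667
Lon: split at 3 digits → 116° and 48.61′; 116 + 48.61/60 = 116.8101667

88.745667° N, 116.810167° E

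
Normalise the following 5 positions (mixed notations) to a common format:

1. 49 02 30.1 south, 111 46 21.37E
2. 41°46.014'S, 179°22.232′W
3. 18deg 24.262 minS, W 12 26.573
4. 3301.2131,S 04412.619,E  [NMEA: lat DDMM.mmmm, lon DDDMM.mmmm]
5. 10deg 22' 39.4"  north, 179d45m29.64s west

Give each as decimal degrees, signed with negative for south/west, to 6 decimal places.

1. -49.041694, 111.772603
2. -41.766900, -179.370533
3. -18.404367, -12.442883
4. -33.020218, 44.210317
5. 10.377611, -179.758233

Point 1:
  Lat: 2′ + 30.1″ = 2.50167′; 49 + 2.50167/60 = 49.0416944
  S → negative
  Longitude: 111 + 46/60 + 21.37/3600 = 111.7726028
  E ⇒ keep positive
Point 2:
  φ: 46.014′ = 0.766900°; total 41.7669000
  hemisphere S, so the sign is −
  λ: 22.232′ = 0.370533°; total 179.3705333
  hemisphere W, so the sign is −
Point 3:
  Latitude: 18 + 24.262/60 = 18.4043667
  S ⇒ negate
  Longitude: 26.573′ = 0.442883°; total 12.4428833
  W ⇒ negate
Point 4:
  Latitude: degrees = first 2 digits = 33, minutes = 1.2131; 33 + 1.2131/60 = 33.0202183
  S → negative
  Lon: degrees = first 3 digits = 44, minutes = 12.619; 44 + 12.619/60 = 44.2103167
  E ⇒ keep positive
Point 5:
  Latitude: 10 + 22/60 + 39.4/3600 = 10.3776111
  N → positive
  Longitude: 179° + 45/60 + 29.64/3600 = 179 + 0.750000 + 0.008233 = 179.7582333
  W → negative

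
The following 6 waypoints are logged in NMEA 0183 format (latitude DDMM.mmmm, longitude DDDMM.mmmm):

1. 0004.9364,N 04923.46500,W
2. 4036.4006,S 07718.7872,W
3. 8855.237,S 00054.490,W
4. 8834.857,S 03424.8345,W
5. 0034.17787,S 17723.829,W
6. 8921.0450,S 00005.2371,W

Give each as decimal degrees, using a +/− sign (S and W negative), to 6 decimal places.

Point 1:
  Lat: split at 2 digits → 00° and 4.9364′; 0 + 4.9364/60 = 0.0822733
  N → positive
  Lon: degrees = first 3 digits = 49, minutes = 23.465; 49 + 23.465/60 = 49.3910833
  W ⇒ negate
Point 2:
  Latitude: split at 2 digits → 40° and 36.4006′; 40 + 36.4006/60 = 40.6066767
  S → negative
  λ: degrees = first 3 digits = 77, minutes = 18.7872; 77 + 18.7872/60 = 77.3131200
  W → negative
Point 3:
  Lat: split at 2 digits → 88° and 55.237′; 88 + 55.237/60 = 88.9206167
  S ⇒ negate
  Longitude: split at 3 digits → 000° and 54.49′; 0 + 54.49/60 = 0.9081667
  W ⇒ negate
Point 4:
  φ: degrees = first 2 digits = 88, minutes = 34.857; 88 + 34.857/60 = 88.5809500
  S ⇒ negate
  Longitude: split at 3 digits → 034° and 24.8345′; 34 + 24.8345/60 = 34.4139083
  hemisphere W, so the sign is −
Point 5:
  φ: degrees = first 2 digits = 0, minutes = 34.17787; 0 + 34.17787/60 = 0.5696312
  hemisphere S, so the sign is −
  λ: degrees = first 3 digits = 177, minutes = 23.829; 177 + 23.829/60 = 177.3971500
  hemisphere W, so the sign is −
Point 6:
  Latitude: degrees = first 2 digits = 89, minutes = 21.045; 89 + 21.045/60 = 89.3507500
  S → negative
  λ: degrees = first 3 digits = 0, minutes = 5.2371; 0 + 5.2371/60 = 0.0872850
  W → negative

1. 0.082273, -49.391083
2. -40.606677, -77.313120
3. -88.920617, -0.908167
4. -88.580950, -34.413908
5. -0.569631, -177.397150
6. -89.350750, -0.087285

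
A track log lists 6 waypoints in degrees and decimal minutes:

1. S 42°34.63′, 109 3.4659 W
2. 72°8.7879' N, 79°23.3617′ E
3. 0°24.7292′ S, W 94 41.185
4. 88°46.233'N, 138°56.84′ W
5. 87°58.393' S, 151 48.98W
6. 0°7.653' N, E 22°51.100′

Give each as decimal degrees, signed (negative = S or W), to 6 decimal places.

Point 1:
  Latitude: 34.63′ = 0.577167°; total 42.5771667
  S ⇒ negate
  Longitude: 3.4659′ = 0.057765°; total 109.0577650
  hemisphere W, so the sign is −
Point 2:
  φ: 8.7879′ = 0.146465°; total 72.1464650
  N ⇒ keep positive
  λ: 23.3617′ = 0.389362°; total 79.3893617
  E ⇒ keep positive
Point 3:
  φ: 0 + 24.7292/60 = 0.4121533
  S ⇒ negate
  λ: 41.185′ = 0.686417°; total 94.6864167
  hemisphere W, so the sign is −
Point 4:
  φ: 88 + 46.233/60 = 88.7705500
  N ⇒ keep positive
  λ: 138 + 56.84/60 = 138.9473333
  W → negative
Point 5:
  Lat: 58.393′ = 0.973217°; total 87.9732167
  S → negative
  λ: 151 + 48.98/60 = 151.8163333
  hemisphere W, so the sign is −
Point 6:
  φ: 0 + 7.653/60 = 0.1275500
  N → positive
  Lon: 51.1′ = 0.851667°; total 22.8516667
  E ⇒ keep positive

1. -42.577167, -109.057765
2. 72.146465, 79.389362
3. -0.412153, -94.686417
4. 88.770550, -138.947333
5. -87.973217, -151.816333
6. 0.127550, 22.851667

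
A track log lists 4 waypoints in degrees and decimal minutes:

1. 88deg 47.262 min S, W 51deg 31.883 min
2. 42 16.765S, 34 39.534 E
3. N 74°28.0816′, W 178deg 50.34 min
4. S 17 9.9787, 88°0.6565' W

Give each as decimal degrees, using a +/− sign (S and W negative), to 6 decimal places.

1. -88.787700, -51.531383
2. -42.279417, 34.658900
3. 74.468027, -178.839000
4. -17.166312, -88.010942

Point 1:
  φ: 47.262′ = 0.787700°; total 88.7877000
  S → negative
  λ: 31.883′ = 0.531383°; total 51.5313833
  W → negative
Point 2:
  Lat: 16.765′ = 0.279417°; total 42.2794167
  S → negative
  Longitude: 39.534′ = 0.658900°; total 34.6589000
  E ⇒ keep positive
Point 3:
  φ: 28.0816′ = 0.468027°; total 74.4680267
  N ⇒ keep positive
  λ: 50.34′ = 0.839000°; total 178.8390000
  W → negative
Point 4:
  φ: 17 + 9.9787/60 = 17.1663117
  S → negative
  Longitude: 88 + 0.6565/60 = 88.0109417
  W ⇒ negate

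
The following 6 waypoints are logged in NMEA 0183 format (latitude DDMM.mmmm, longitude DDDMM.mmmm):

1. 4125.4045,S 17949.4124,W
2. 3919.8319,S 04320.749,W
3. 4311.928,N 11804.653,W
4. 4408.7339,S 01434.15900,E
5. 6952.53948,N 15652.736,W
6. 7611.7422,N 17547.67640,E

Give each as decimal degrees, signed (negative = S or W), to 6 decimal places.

Point 1:
  Latitude: degrees = first 2 digits = 41, minutes = 25.4045; 41 + 25.4045/60 = 41.4234083
  S → negative
  λ: degrees = first 3 digits = 179, minutes = 49.4124; 179 + 49.4124/60 = 179.8235400
  W → negative
Point 2:
  Latitude: degrees = first 2 digits = 39, minutes = 19.8319; 39 + 19.8319/60 = 39.3305317
  hemisphere S, so the sign is −
  λ: split at 3 digits → 043° and 20.749′; 43 + 20.749/60 = 43.3458167
  hemisphere W, so the sign is −
Point 3:
  Latitude: degrees = first 2 digits = 43, minutes = 11.928; 43 + 11.928/60 = 43.1988000
  N → positive
  Longitude: split at 3 digits → 118° and 4.653′; 118 + 4.653/60 = 118.0775500
  hemisphere W, so the sign is −
Point 4:
  Latitude: split at 2 digits → 44° and 8.7339′; 44 + 8.7339/60 = 44.1455650
  hemisphere S, so the sign is −
  Lon: split at 3 digits → 014° and 34.159′; 14 + 34.159/60 = 14.5693167
  E ⇒ keep positive
Point 5:
  Lat: split at 2 digits → 69° and 52.53948′; 69 + 52.53948/60 = 69.8756580
  N → positive
  λ: degrees = first 3 digits = 156, minutes = 52.736; 156 + 52.736/60 = 156.8789333
  W ⇒ negate
Point 6:
  Latitude: degrees = first 2 digits = 76, minutes = 11.7422; 76 + 11.7422/60 = 76.1957033
  N ⇒ keep positive
  Longitude: degrees = first 3 digits = 175, minutes = 47.6764; 175 + 47.6764/60 = 175.7946067
  E ⇒ keep positive

1. -41.423408, -179.823540
2. -39.330532, -43.345817
3. 43.198800, -118.077550
4. -44.145565, 14.569317
5. 69.875658, -156.878933
6. 76.195703, 175.794607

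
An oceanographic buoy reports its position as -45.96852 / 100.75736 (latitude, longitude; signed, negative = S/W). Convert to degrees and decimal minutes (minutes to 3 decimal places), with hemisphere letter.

45° 58.111′ S, 100° 45.442′ E

Latitude is negative → S; |value| = 45.968520
φ: minutes = (45.968520 − 45) × 60 = 58.11120
Longitude: 100° + 0.757360 × 60 = 100° 45.44160′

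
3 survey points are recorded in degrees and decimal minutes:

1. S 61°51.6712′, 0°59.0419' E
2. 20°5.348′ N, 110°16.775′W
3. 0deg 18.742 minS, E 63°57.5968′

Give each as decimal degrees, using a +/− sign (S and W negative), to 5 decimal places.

Point 1:
  Lat: 51.6712′ = 0.861187°; total 61.861187
  S → negative
  λ: 0 + 59.0419/60 = 0.984032
  E ⇒ keep positive
Point 2:
  Lat: 5.348′ = 0.089133°; total 20.089133
  N ⇒ keep positive
  Lon: 16.775′ = 0.279583°; total 110.279583
  W → negative
Point 3:
  Latitude: 0 + 18.742/60 = 0.312367
  S → negative
  Lon: 57.5968′ = 0.959947°; total 63.959947
  E → positive

1. -61.86119, 0.98403
2. 20.08913, -110.27958
3. -0.31237, 63.95995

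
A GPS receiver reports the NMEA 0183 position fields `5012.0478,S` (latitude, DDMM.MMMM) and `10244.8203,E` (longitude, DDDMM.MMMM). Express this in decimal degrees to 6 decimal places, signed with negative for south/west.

-50.200797, 102.747005

φ: degrees = first 2 digits = 50, minutes = 12.0478; 50 + 12.0478/60 = 50.2007967
S → negative
Lon: degrees = first 3 digits = 102, minutes = 44.8203; 102 + 44.8203/60 = 102.7470050
E ⇒ keep positive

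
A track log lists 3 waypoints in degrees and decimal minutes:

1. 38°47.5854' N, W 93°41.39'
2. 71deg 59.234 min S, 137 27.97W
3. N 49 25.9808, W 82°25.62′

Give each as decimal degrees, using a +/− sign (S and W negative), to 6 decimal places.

1. 38.793090, -93.689833
2. -71.987233, -137.466167
3. 49.433013, -82.427000

Point 1:
  Lat: 47.5854′ = 0.793090°; total 38.7930900
  N ⇒ keep positive
  Longitude: 41.39′ = 0.689833°; total 93.6898333
  W ⇒ negate
Point 2:
  Latitude: 59.234′ = 0.987233°; total 71.9872333
  S ⇒ negate
  λ: 27.97′ = 0.466167°; total 137.4661667
  W → negative
Point 3:
  Lat: 49 + 25.9808/60 = 49.4330133
  N → positive
  Longitude: 82 + 25.62/60 = 82.4270000
  W → negative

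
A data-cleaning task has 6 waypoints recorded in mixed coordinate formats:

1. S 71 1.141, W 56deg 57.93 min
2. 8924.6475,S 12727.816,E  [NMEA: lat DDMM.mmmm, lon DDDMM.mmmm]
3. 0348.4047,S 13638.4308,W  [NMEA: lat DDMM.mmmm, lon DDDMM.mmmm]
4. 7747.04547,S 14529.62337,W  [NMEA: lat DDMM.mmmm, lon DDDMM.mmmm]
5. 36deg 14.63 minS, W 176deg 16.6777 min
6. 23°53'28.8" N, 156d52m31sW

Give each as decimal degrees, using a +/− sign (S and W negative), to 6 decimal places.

Point 1:
  Latitude: 1.141′ = 0.019017°; total 71.0190167
  S ⇒ negate
  λ: 56 + 57.93/60 = 56.9655000
  hemisphere W, so the sign is −
Point 2:
  Latitude: degrees = first 2 digits = 89, minutes = 24.6475; 89 + 24.6475/60 = 89.4107917
  hemisphere S, so the sign is −
  λ: degrees = first 3 digits = 127, minutes = 27.816; 127 + 27.816/60 = 127.4636000
  E → positive
Point 3:
  φ: split at 2 digits → 03° and 48.4047′; 3 + 48.4047/60 = 3.8067450
  S ⇒ negate
  Lon: degrees = first 3 digits = 136, minutes = 38.4308; 136 + 38.4308/60 = 136.6405133
  hemisphere W, so the sign is −
Point 4:
  Lat: split at 2 digits → 77° and 47.04547′; 77 + 47.04547/60 = 77.7840912
  S → negative
  λ: split at 3 digits → 145° and 29.62337′; 145 + 29.62337/60 = 145.4937228
  hemisphere W, so the sign is −
Point 5:
  φ: 36 + 14.63/60 = 36.2438333
  S ⇒ negate
  λ: 16.6777′ = 0.277962°; total 176.2779617
  W → negative
Point 6:
  Lat: 53′ + 28.8″ = 53.48000′; 23 + 53.48000/60 = 23.8913333
  N ⇒ keep positive
  Longitude: 156 + 52/60 + 31/3600 = 156.8752778
  W ⇒ negate

1. -71.019017, -56.965500
2. -89.410792, 127.463600
3. -3.806745, -136.640513
4. -77.784091, -145.493723
5. -36.243833, -176.277962
6. 23.891333, -156.875278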